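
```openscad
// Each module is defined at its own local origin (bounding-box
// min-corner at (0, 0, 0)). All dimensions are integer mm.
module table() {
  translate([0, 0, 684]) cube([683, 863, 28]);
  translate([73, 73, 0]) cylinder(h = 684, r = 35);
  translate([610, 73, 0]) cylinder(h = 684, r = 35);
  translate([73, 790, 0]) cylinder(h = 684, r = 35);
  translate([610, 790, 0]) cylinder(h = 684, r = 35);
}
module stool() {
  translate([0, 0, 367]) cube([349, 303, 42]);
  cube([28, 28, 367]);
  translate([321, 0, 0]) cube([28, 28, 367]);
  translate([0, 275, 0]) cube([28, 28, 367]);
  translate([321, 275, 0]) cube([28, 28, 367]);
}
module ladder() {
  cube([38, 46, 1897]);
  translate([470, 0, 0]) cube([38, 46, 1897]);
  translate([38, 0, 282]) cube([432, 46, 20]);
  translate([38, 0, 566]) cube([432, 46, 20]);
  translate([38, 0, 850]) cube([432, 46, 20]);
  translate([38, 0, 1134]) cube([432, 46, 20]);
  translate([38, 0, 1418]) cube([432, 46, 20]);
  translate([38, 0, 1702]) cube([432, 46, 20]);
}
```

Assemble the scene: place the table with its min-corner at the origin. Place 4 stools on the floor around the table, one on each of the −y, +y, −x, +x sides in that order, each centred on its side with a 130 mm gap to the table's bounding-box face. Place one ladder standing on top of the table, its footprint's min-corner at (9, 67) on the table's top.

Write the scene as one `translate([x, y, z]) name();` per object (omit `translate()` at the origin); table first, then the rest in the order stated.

table();
translate([167, -433, 0]) stool();
translate([167, 993, 0]) stool();
translate([-479, 280, 0]) stool();
translate([813, 280, 0]) stool();
translate([9, 67, 712]) ladder();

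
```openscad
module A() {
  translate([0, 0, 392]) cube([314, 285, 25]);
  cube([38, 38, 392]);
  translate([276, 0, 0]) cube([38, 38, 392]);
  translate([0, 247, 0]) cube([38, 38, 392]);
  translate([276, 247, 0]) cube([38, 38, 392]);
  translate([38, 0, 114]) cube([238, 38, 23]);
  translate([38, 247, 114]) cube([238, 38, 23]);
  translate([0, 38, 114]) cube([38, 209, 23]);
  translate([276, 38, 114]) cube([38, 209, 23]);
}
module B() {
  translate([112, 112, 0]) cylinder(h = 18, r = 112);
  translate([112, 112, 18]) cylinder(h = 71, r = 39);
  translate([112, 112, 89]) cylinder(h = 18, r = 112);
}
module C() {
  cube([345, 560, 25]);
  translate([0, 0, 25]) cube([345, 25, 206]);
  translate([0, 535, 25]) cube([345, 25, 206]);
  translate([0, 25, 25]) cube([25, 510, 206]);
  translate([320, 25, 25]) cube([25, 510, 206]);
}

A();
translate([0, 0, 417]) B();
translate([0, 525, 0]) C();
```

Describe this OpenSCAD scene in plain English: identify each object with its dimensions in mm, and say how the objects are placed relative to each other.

A is a four-legged stool. The seat is a 314×285×25 mm slab whose top surface is at z = 417 mm; four square legs, each 38×38 mm in cross-section, run from the floor (z = 0) to the underside of the seat, each flush with a corner of the seat. Four stretchers, 38 mm wide and 23 mm tall, connect adjacent legs with their undersides at z = 114 mm, each running between the inner faces of the legs it joins and aligned with the legs' outer faces on the other axis.

B is a spool: two coaxial disc flanges of radius 112 mm and thickness 18 mm, joined by a core cylinder of radius 39 mm and height 71 mm. The lower flange rests on z = 0 and the three cylinders share a vertical axis.

C is an open storage box with external size 345×560×231 mm and wall thickness 25 mm (the base is also 25 mm thick). The base covers the whole footprint; the four walls stand on the base, with the y-facing walls full-width and the x-facing walls fitting between their inner faces.

The spool is on top of the stool. The open box is on the floor beside the stool on its +y side.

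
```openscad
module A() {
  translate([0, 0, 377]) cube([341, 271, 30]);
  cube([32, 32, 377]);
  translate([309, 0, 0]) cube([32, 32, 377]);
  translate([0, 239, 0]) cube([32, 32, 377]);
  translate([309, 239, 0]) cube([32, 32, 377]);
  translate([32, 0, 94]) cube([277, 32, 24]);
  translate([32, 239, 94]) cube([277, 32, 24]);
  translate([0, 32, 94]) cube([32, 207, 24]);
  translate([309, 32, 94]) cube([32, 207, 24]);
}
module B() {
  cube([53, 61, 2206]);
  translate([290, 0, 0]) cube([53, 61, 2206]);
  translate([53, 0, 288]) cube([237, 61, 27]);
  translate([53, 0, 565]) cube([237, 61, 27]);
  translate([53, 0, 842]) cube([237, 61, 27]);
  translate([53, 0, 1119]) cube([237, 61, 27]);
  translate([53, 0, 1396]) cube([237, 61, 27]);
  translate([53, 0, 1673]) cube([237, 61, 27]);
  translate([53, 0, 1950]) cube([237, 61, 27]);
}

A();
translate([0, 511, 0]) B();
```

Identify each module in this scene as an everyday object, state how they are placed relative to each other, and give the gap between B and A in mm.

The ladder's nearest face is 240 mm from the stool's +y face.

A is a stool. B is a ladder. The ladder is on the floor beside the stool on its +y side. The gap between the ladder and the stool is 240 mm.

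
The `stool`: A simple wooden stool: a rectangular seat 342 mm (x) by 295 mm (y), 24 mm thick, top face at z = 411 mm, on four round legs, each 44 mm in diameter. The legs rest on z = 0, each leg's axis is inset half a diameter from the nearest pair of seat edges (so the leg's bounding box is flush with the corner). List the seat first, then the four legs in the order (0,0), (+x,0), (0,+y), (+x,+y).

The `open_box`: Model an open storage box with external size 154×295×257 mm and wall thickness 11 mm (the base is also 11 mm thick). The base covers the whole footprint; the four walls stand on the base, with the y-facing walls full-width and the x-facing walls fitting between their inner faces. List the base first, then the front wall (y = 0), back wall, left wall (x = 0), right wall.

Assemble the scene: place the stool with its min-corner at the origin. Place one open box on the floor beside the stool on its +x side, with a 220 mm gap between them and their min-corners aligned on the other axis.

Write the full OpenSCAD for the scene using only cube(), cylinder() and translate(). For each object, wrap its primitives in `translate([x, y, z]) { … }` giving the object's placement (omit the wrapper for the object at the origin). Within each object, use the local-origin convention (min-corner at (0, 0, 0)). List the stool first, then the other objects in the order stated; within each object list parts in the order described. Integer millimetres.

translate([0, 0, 387]) cube([342, 295, 24]);
translate([22, 22, 0]) cylinder(h = 387, r = 22);
translate([320, 22, 0]) cylinder(h = 387, r = 22);
translate([22, 273, 0]) cylinder(h = 387, r = 22);
translate([320, 273, 0]) cylinder(h = 387, r = 22);
translate([562, 0, 0]) {
  cube([154, 295, 11]);
  translate([0, 0, 11]) cube([154, 11, 246]);
  translate([0, 284, 11]) cube([154, 11, 246]);
  translate([0, 11, 11]) cube([11, 273, 246]);
  translate([143, 11, 11]) cube([11, 273, 246]);
}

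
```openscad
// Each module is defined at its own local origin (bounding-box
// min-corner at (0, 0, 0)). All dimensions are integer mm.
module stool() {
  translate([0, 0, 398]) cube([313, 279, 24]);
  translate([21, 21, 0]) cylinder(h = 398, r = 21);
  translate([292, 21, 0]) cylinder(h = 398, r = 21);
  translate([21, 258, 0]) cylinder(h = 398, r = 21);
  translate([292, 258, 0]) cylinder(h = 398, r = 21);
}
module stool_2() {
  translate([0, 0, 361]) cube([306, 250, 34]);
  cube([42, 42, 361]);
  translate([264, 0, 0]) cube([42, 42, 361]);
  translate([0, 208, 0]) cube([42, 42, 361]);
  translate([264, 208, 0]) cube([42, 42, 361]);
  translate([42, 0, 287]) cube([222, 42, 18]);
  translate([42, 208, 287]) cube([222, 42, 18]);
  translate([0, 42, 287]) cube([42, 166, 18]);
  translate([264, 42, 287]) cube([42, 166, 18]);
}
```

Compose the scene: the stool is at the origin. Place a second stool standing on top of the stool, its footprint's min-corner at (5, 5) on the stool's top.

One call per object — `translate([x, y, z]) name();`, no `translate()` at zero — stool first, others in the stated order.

stool();
translate([5, 5, 422]) stool_2();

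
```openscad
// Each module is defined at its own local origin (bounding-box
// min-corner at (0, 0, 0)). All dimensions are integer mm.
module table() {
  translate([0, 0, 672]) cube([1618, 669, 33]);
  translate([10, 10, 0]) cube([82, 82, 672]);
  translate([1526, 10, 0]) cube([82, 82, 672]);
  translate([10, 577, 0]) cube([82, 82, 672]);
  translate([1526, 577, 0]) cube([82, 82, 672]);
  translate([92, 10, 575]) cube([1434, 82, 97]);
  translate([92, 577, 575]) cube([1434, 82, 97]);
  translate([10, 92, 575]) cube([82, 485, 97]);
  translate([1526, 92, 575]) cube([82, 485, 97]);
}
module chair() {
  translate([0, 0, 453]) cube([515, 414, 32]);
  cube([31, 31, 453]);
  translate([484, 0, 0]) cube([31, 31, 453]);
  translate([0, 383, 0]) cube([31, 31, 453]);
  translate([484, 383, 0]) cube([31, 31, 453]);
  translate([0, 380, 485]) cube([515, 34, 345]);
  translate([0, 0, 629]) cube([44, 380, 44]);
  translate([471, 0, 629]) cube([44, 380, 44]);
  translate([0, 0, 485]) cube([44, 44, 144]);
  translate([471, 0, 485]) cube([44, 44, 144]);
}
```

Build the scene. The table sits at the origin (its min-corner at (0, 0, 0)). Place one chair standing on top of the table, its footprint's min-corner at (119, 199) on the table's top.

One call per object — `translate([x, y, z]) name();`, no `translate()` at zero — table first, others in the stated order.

table();
translate([119, 199, 705]) chair();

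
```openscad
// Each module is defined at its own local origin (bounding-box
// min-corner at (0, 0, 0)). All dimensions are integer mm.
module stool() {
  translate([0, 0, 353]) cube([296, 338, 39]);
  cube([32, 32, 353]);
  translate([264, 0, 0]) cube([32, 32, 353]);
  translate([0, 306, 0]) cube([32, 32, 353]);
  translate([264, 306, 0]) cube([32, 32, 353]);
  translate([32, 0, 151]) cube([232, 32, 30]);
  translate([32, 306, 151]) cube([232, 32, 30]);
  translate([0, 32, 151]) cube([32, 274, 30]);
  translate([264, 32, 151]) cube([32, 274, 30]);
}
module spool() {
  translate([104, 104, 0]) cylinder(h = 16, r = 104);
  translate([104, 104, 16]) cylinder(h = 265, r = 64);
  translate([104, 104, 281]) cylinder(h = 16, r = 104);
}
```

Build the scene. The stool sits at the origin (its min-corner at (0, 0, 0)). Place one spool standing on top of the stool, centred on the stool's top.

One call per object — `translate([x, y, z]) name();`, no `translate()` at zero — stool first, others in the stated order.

stool();
translate([44, 65, 392]) spool();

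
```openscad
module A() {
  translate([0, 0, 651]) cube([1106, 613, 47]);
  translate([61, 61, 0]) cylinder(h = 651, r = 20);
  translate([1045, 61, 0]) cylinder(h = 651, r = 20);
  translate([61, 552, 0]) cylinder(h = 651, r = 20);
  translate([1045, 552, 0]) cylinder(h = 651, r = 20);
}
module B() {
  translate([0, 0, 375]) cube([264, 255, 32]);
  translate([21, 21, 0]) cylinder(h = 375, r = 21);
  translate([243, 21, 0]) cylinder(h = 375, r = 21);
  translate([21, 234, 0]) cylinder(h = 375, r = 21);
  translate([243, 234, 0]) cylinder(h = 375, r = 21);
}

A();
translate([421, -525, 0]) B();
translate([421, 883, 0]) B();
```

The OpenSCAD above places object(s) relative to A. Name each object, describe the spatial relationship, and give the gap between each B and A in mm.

A is a table. B is a stool. Two stools sit around the table at the −y, +y sides. The gap between each stool and the table is 270 mm.

Each stool's nearest face is 270 mm from the table's bounding box.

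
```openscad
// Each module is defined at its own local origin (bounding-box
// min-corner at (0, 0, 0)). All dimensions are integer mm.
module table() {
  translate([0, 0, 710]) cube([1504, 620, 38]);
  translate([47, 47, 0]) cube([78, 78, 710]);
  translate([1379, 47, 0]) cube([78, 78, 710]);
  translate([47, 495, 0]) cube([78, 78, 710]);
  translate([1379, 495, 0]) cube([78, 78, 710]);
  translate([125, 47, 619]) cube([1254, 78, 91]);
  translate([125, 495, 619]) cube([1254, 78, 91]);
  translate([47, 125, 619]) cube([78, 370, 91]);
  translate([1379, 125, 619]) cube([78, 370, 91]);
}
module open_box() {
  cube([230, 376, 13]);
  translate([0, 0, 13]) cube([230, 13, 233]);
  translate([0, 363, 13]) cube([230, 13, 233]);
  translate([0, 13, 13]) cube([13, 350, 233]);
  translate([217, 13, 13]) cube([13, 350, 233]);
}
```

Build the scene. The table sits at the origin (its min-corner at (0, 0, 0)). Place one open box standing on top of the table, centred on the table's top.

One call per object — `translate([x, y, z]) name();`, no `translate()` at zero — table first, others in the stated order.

table();
translate([637, 122, 748]) open_box();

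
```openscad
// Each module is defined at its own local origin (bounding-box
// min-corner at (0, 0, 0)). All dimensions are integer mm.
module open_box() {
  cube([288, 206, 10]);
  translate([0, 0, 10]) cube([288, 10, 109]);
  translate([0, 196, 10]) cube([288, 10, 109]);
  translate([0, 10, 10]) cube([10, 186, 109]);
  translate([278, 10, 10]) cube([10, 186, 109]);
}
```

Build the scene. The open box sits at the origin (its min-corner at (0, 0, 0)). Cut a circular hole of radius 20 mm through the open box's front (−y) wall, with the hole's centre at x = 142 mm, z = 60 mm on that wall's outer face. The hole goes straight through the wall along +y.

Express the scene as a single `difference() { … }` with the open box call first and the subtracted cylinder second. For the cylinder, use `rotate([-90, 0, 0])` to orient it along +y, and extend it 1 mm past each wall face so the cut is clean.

difference() {
  open_box();
  translate([142, -1, 60]) rotate([-90, 0, 0]) cylinder(h = 12, r = 20);
}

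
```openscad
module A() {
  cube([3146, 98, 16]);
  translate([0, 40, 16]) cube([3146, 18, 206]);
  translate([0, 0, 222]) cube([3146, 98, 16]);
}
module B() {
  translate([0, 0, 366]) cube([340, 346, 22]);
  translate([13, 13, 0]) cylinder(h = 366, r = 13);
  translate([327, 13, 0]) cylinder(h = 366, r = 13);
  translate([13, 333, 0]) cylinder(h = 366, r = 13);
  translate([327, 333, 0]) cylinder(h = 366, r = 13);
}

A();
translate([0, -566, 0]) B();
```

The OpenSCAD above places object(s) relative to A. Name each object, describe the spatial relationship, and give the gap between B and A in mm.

The stool's nearest face is 220 mm from the I-beam's −y face.

A is an I-beam. B is a stool. The stool is on the floor beside the I-beam on its −y side. The gap between the stool and the I-beam is 220 mm.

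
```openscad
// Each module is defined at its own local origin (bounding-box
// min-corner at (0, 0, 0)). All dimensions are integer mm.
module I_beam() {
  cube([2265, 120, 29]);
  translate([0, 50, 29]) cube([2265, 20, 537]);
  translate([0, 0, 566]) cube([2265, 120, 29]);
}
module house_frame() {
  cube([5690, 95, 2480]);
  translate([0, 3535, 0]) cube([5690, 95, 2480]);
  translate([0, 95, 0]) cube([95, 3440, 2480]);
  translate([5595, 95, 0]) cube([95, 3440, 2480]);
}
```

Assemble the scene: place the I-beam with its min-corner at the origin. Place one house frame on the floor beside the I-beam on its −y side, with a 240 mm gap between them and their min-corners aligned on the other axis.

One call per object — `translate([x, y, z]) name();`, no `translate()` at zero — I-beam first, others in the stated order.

I_beam();
translate([0, -3870, 0]) house_frame();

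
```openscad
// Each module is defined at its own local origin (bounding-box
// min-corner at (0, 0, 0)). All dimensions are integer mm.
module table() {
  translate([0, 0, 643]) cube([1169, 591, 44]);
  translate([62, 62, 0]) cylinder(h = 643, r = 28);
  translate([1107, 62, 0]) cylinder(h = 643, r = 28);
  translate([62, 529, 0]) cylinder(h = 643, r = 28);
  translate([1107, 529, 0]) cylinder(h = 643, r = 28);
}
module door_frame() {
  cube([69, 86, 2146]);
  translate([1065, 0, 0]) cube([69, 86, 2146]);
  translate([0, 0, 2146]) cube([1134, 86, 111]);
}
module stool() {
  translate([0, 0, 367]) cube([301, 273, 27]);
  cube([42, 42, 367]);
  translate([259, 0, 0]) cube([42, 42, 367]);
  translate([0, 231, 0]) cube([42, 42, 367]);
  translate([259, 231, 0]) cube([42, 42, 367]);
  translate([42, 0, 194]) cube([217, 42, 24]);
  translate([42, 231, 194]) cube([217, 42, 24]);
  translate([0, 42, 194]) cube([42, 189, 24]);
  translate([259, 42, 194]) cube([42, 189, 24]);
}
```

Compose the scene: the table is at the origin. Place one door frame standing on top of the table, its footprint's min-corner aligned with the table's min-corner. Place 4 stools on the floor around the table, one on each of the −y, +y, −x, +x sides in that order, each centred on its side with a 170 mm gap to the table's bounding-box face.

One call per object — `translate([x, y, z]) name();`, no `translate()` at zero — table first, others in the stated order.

table();
translate([0, 0, 687]) door_frame();
translate([434, -443, 0]) stool();
translate([434, 761, 0]) stool();
translate([-471, 159, 0]) stool();
translate([1339, 159, 0]) stool();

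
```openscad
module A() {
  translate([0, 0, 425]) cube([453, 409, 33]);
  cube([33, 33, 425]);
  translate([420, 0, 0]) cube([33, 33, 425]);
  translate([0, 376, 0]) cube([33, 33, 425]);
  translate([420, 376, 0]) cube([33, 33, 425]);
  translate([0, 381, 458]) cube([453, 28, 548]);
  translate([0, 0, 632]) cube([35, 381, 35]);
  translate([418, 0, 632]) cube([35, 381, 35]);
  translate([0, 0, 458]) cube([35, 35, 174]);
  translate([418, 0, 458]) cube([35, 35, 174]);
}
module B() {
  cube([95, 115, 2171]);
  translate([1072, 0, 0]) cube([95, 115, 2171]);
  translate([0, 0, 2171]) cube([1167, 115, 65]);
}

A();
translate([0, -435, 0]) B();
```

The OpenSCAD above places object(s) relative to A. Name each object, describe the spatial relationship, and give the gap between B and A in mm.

A is a chair. B is a door frame. The door frame is on the floor beside the chair on its −y side. The gap between the door frame and the chair is 320 mm.

The door frame's nearest face is 320 mm from the chair's −y face.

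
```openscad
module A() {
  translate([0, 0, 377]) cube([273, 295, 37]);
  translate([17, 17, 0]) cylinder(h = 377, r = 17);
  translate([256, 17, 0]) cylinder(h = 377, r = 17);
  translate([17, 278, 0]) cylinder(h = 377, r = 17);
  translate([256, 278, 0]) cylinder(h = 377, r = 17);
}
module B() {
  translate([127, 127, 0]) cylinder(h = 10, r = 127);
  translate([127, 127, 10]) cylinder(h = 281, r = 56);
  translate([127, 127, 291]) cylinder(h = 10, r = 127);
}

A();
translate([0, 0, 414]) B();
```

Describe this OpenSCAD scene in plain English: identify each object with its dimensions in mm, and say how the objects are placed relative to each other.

A is a simple wooden stool: a rectangular seat 273 mm (x) by 295 mm (y), 37 mm thick, top face at z = 414 mm, on four round legs, each 34 mm in diameter. The legs rest on z = 0, each leg's axis is inset half a diameter from the nearest pair of seat edges (so the leg's bounding box is flush with the corner).

B is a spool: two coaxial disc flanges of radius 127 mm and thickness 10 mm, joined by a core cylinder of radius 56 mm and height 281 mm. The lower flange rests on z = 0 and the three cylinders share a vertical axis.

The spool is on top of the stool.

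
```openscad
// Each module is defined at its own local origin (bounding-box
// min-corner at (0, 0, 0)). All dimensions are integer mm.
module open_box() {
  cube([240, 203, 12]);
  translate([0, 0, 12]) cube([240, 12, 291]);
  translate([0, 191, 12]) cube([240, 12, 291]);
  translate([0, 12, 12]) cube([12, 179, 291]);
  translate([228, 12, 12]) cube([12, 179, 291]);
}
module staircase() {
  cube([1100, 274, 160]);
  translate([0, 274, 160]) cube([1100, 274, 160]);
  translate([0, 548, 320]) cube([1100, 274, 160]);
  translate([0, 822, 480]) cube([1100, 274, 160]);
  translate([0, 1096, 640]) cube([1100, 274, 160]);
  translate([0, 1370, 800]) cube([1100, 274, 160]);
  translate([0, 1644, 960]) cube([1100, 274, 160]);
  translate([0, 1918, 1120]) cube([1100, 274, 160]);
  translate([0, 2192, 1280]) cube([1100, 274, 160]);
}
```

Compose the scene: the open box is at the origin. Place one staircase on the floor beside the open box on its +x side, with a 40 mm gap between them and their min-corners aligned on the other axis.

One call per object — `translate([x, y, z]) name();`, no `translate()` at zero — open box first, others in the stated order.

open_box();
translate([280, 0, 0]) staircase();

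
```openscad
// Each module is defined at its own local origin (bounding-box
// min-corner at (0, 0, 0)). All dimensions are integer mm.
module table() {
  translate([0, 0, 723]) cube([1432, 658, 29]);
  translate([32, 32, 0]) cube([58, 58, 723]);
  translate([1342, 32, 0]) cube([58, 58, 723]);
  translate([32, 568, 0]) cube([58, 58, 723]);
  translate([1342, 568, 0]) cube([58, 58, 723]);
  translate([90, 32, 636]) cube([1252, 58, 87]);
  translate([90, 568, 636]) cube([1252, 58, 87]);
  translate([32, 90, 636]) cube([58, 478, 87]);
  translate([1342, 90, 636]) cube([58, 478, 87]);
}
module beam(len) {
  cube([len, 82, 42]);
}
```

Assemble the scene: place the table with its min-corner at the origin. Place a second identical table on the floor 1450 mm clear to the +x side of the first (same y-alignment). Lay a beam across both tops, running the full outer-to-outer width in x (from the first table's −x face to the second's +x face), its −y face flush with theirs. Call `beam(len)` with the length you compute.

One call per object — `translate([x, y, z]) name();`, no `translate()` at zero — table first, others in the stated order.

table();
translate([2882, 0, 0]) table();
translate([0, 0, 752]) beam(4314);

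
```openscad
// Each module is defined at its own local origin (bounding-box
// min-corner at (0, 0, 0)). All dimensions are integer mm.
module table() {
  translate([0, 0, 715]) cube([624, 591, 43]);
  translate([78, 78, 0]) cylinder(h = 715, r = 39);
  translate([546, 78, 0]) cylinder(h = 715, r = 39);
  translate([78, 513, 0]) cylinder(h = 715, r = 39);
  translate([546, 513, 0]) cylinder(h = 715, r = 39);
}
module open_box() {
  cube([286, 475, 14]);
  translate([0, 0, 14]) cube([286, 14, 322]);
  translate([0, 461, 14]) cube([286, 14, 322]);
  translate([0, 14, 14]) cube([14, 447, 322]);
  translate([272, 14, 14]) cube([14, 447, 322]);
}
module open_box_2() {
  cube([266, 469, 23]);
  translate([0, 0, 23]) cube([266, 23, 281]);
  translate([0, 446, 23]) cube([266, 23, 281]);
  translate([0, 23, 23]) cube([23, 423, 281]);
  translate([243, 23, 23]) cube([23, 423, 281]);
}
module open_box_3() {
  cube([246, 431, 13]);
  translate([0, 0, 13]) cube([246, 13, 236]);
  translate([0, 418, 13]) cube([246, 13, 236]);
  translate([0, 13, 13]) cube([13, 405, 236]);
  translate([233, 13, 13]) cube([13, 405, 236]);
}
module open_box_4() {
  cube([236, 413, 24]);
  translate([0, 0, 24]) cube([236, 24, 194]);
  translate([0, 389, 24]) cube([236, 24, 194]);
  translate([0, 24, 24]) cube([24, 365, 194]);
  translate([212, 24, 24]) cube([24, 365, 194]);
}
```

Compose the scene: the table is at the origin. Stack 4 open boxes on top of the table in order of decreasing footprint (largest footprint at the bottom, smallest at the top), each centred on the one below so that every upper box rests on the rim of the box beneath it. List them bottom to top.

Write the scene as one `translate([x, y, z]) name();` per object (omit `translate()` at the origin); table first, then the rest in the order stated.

table();
translate([169, 58, 758]) open_box();
translate([179, 61, 1094]) open_box_2();
translate([189, 80, 1398]) open_box_3();
translate([194, 89, 1647]) open_box_4();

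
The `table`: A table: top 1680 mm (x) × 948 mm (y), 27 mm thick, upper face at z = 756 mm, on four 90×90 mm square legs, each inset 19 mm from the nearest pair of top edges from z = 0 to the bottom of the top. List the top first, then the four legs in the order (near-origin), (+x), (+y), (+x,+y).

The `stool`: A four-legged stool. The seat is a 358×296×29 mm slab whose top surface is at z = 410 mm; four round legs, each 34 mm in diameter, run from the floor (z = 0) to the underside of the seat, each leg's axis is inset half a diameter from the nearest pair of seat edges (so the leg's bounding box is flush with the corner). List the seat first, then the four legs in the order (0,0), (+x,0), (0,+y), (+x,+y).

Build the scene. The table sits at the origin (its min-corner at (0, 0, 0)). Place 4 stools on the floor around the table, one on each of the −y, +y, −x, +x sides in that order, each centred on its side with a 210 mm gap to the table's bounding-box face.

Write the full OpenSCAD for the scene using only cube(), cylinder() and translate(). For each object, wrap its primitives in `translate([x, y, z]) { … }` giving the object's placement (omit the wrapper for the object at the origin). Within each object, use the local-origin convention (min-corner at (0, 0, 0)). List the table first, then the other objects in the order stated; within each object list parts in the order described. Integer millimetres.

translate([0, 0, 729]) cube([1680, 948, 27]);
translate([19, 19, 0]) cube([90, 90, 729]);
translate([1571, 19, 0]) cube([90, 90, 729]);
translate([19, 839, 0]) cube([90, 90, 729]);
translate([1571, 839, 0]) cube([90, 90, 729]);
translate([661, -506, 0]) {
  translate([0, 0, 381]) cube([358, 296, 29]);
  translate([17, 17, 0]) cylinder(h = 381, r = 17);
  translate([341, 17, 0]) cylinder(h = 381, r = 17);
  translate([17, 279, 0]) cylinder(h = 381, r = 17);
  translate([341, 279, 0]) cylinder(h = 381, r = 17);
}
translate([661, 1158, 0]) {
  translate([0, 0, 381]) cube([358, 296, 29]);
  translate([17, 17, 0]) cylinder(h = 381, r = 17);
  translate([341, 17, 0]) cylinder(h = 381, r = 17);
  translate([17, 279, 0]) cylinder(h = 381, r = 17);
  translate([341, 279, 0]) cylinder(h = 381, r = 17);
}
translate([-568, 326, 0]) {
  translate([0, 0, 381]) cube([358, 296, 29]);
  translate([17, 17, 0]) cylinder(h = 381, r = 17);
  translate([341, 17, 0]) cylinder(h = 381, r = 17);
  translate([17, 279, 0]) cylinder(h = 381, r = 17);
  translate([341, 279, 0]) cylinder(h = 381, r = 17);
}
translate([1890, 326, 0]) {
  translate([0, 0, 381]) cube([358, 296, 29]);
  translate([17, 17, 0]) cylinder(h = 381, r = 17);
  translate([341, 17, 0]) cylinder(h = 381, r = 17);
  translate([17, 279, 0]) cylinder(h = 381, r = 17);
  translate([341, 279, 0]) cylinder(h = 381, r = 17);
}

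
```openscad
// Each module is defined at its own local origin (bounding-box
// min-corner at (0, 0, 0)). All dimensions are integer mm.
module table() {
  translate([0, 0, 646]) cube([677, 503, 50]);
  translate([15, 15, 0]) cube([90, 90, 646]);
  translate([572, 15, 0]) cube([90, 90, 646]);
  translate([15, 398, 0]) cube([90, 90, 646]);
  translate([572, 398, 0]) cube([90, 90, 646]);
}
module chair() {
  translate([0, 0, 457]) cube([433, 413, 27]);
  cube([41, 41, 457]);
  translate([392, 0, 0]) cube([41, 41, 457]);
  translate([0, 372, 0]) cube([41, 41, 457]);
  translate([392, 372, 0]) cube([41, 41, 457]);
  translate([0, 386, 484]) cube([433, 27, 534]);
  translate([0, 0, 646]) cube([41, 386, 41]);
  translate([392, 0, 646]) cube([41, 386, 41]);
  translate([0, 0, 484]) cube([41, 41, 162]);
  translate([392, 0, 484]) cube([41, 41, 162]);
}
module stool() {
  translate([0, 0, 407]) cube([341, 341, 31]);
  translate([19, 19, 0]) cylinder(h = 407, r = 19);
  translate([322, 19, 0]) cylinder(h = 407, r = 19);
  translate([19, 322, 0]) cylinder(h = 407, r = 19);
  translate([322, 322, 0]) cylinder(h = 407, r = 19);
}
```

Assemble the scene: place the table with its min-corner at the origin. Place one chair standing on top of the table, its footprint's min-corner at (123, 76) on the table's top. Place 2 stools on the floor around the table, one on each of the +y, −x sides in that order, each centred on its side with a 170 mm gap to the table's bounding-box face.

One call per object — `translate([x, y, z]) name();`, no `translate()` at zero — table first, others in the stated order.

table();
translate([123, 76, 696]) chair();
translate([168, 673, 0]) stool();
translate([-511, 81, 0]) stool();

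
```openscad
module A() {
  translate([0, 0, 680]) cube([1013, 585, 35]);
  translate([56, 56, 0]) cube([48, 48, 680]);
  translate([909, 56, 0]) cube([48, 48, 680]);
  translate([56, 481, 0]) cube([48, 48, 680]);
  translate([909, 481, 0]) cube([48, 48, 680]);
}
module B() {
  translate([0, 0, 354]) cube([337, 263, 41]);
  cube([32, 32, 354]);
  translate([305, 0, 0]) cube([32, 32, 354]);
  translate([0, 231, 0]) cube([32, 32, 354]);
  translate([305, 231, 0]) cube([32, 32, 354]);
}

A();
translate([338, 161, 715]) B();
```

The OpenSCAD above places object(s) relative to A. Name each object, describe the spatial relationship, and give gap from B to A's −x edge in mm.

The stool's min-x is at 338; the table's min-x is 0; gap = 338 mm.

A is a table. B is a stool. The stool is on top of the table, centred. The gap from the stool to the table's −x edge is 338 mm.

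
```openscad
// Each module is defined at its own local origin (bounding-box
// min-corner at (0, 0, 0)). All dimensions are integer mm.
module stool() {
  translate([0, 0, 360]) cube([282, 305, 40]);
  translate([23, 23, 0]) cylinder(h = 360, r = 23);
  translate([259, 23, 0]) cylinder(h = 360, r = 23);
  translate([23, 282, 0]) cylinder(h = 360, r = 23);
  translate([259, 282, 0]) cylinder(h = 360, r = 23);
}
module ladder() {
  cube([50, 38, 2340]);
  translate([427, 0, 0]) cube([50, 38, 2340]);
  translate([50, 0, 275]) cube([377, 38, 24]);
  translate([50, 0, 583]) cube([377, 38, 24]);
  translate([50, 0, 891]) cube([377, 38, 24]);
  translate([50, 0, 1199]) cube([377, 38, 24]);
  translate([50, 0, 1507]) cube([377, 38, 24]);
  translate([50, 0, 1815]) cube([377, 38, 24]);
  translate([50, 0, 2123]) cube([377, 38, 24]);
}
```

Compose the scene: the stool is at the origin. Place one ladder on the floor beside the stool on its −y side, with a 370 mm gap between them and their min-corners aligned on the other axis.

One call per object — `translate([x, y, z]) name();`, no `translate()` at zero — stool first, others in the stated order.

stool();
translate([0, -408, 0]) ladder();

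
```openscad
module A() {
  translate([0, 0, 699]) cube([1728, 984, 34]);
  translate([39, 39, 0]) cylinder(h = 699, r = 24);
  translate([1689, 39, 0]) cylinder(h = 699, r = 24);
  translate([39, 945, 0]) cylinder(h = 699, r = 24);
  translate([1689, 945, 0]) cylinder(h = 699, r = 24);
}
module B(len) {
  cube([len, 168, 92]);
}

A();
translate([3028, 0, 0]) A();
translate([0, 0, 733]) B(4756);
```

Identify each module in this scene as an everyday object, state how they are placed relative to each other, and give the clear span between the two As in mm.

A is a table. B is a beam. A beam spans the tops of two tables. The clear span between the two tables is 1300 mm.

Second table starts at x = 3028; first ends at x = 1728; clear span = 3028 − 1728 = 1300 mm.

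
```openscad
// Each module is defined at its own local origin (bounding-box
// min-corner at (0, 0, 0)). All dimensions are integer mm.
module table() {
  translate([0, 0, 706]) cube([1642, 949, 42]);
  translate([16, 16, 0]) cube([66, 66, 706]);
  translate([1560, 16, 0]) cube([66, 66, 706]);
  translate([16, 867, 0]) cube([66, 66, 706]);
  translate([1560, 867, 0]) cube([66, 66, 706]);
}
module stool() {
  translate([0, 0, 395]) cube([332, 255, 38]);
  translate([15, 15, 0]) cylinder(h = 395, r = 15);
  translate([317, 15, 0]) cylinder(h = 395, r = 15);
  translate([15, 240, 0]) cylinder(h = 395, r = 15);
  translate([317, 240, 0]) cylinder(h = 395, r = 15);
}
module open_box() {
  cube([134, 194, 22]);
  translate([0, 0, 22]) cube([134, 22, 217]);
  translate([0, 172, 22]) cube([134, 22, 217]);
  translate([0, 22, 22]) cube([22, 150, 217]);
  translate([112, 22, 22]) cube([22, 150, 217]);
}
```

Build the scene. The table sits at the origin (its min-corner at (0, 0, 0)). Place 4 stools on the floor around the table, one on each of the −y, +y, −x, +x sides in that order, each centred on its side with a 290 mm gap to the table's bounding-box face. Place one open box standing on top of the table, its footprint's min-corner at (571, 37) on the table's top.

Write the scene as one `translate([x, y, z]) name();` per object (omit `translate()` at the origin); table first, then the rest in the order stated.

table();
translate([655, -545, 0]) stool();
translate([655, 1239, 0]) stool();
translate([-622, 347, 0]) stool();
translate([1932, 347, 0]) stool();
translate([571, 37, 748]) open_box();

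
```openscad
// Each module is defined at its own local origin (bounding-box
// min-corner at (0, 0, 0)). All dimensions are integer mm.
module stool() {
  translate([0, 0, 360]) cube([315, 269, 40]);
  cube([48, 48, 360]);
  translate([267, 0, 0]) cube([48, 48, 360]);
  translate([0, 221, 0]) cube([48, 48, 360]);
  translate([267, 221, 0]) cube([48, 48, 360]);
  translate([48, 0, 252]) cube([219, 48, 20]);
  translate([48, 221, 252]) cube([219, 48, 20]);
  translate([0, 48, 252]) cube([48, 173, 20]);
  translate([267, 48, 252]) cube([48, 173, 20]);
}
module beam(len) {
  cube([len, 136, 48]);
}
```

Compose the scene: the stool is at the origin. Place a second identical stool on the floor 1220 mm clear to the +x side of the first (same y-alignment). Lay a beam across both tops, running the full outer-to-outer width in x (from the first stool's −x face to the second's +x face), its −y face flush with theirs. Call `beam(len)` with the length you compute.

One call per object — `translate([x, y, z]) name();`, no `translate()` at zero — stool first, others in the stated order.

stool();
translate([1535, 0, 0]) stool();
translate([0, 0, 400]) beam(1850);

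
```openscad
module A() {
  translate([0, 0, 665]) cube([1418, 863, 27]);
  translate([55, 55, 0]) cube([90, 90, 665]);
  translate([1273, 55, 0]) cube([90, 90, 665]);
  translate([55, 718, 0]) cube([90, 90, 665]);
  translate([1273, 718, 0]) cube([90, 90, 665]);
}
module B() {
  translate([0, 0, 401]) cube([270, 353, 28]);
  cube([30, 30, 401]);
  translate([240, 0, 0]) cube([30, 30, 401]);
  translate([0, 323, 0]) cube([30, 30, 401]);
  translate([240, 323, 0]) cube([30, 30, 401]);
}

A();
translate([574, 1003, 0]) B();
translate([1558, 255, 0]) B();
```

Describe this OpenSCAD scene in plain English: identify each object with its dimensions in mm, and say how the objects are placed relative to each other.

A is a table: top 1418 mm (x) × 863 mm (y), 27 mm thick, upper face at z = 692 mm, on four 90×90 mm square legs, each inset 55 mm from the nearest pair of top edges, running from z = 0 to the bottom of the top.

B is a four-legged stool. The seat is 270×353 mm, 28 mm thick, top at z = 429 mm. It stands on four square legs, each 30×30 mm in cross-section, from z = 0 to the seat underside, each flush with a corner of the seat.

Two stools sit around the table at the +y, +x sides.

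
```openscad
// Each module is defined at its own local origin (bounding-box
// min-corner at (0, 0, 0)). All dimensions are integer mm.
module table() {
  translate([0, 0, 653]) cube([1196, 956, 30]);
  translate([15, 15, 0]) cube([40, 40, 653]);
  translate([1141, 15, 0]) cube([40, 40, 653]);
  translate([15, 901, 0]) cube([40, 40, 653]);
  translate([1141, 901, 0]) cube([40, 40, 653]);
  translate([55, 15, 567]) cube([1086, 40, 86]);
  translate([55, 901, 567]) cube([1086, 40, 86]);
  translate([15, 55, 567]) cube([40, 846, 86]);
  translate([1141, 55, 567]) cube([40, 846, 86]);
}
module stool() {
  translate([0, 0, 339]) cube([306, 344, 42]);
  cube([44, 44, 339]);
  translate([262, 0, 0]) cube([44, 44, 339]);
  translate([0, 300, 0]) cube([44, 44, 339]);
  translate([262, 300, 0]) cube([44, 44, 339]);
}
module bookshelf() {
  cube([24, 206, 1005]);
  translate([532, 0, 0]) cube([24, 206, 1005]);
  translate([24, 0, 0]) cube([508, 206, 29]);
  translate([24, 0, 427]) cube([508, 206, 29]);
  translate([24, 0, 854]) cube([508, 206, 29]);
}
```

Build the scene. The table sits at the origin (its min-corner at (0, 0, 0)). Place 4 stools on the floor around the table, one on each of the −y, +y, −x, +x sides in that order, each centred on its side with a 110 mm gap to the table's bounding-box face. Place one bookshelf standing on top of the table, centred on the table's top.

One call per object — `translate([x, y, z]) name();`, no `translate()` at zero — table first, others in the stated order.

table();
translate([445, -454, 0]) stool();
translate([445, 1066, 0]) stool();
translate([-416, 306, 0]) stool();
translate([1306, 306, 0]) stool();
translate([320, 375, 683]) bookshelf();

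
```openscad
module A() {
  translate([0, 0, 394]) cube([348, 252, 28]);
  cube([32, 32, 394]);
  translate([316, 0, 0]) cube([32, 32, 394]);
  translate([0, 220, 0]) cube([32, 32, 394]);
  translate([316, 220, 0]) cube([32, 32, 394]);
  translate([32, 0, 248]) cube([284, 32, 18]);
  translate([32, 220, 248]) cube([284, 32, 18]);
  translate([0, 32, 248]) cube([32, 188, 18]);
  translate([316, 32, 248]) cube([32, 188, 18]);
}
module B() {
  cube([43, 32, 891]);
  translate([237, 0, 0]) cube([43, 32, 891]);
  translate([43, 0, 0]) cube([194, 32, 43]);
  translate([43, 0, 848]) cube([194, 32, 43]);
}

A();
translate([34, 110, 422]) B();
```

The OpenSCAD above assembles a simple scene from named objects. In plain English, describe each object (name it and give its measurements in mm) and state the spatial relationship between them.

A is a simple wooden stool: a rectangular seat 348 mm (x) by 252 mm (y), 28 mm thick, top face at z = 422 mm, on four square legs, each 32×32 mm in cross-section. The legs rest on z = 0, each flush with a corner of the seat. Four stretchers, 32 mm wide and 18 mm tall, connect adjacent legs with their undersides at z = 248 mm, each running between the inner faces of the legs it joins and aligned with the legs' outer faces on the other axis.

B is a picture frame with a 194×805 mm rectangular opening (x by z) and a uniform 43 mm border on every side. Frame depth is 32 mm along y. It is built from two vertical stiles running the full outside height and two horizontal rails spanning the gap between the stiles.

The picture frame is on top of the stool, centred.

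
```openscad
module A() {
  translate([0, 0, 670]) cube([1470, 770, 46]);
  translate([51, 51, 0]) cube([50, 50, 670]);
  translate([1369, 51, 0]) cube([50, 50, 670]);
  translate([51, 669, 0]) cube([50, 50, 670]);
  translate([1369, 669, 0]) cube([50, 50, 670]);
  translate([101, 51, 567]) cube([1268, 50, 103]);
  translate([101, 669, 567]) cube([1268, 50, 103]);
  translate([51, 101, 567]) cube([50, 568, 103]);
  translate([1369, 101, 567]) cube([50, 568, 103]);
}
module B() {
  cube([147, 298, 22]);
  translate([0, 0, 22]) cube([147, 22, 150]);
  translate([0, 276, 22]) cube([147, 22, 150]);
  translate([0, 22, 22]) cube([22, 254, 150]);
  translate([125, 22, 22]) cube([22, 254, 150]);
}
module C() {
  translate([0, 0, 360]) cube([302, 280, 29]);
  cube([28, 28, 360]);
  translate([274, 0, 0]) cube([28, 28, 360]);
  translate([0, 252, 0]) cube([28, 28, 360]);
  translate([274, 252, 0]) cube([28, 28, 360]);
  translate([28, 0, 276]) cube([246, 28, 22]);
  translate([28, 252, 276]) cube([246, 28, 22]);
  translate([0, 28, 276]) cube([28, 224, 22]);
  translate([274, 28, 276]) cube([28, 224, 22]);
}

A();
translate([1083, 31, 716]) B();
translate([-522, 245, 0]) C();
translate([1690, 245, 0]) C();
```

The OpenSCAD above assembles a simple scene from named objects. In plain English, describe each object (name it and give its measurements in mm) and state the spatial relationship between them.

A is a table with a 1470×770 mm rectangular top, 46 mm thick, top surface at z = 716 mm, supported by four 50×50 mm square legs, each inset 51 mm from the nearest pair of top edges, running from the floor. Four apron rails, 50 mm thick and 103 mm tall, run between adjacent legs with their top edges flush with the underside of the top and their outer faces flush with the legs' outer faces.

B is an open storage box with external size 147×298×172 mm and wall thickness 22 mm (the base is also 22 mm thick). The base covers the whole footprint; the four walls stand on the base, with the y-facing walls full-width and the x-facing walls fitting between their inner faces.

C is a simple wooden stool: a rectangular seat 302 mm (x) by 280 mm (y), 29 mm thick, top face at z = 389 mm, on four square legs, each 28×28 mm in cross-section. The legs rest on z = 0, each flush with a corner of the seat. Four stretchers, 28 mm wide and 22 mm tall, connect adjacent legs with their undersides at z = 276 mm, each running between the inner faces of the legs it joins and aligned with the legs' outer faces on the other axis.

The open box is on top of the table. Two stools sit around the table at the −x, +x sides.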